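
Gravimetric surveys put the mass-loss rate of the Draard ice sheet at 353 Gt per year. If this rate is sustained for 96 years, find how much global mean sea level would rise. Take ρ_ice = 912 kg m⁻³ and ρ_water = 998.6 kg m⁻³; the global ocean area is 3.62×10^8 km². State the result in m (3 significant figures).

≈ 0.0937 m

Total mass lost = 353 Gt/yr × 96 yr = 3.389×10^4 Gt = 3.389×10^16 kg.
ρ_w = 998.6 kg m⁻³, so water volume = 3.389×10^16 / 998.6 = 3.394×10^13 m³.
Δh = 3.394×10^13 / 3.62×10^14 = 0.0937 m.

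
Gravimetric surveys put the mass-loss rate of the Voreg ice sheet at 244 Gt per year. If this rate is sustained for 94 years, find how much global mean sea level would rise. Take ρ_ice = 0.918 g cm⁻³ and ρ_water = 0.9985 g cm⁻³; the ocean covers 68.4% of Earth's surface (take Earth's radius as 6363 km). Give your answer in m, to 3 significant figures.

≈ 0.0660 m

Total mass lost = 244 Gt/yr × 94 yr = 2.294×10^4 Gt = 2.294×10^16 kg.
ρ_w = 0.9985 g cm⁻³ = 998.5 kg m⁻³, so water volume = 2.294×10^16 / 998.5 = 2.297×10^13 m³.
Δh = 2.297×10^13 / 3.48×10^14 = 0.0660 m.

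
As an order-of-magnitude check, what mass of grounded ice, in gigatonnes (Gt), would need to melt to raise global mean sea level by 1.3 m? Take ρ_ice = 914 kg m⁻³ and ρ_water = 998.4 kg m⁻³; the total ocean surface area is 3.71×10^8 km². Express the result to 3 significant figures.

Required water volume = Δh × A = 1.3 m × 3.71×10^14 m² = 4.823×10^14 m³.
ρ_w = 998.4 kg m⁻³, so the mass of water = 4.823×10^14 m³ × 998.4 kg m⁻³ = 4.815×10^17 kg = 4.82×10^5 Gt (and the same mass of ice, by conservation).

≈ 4.82×10^5 Gt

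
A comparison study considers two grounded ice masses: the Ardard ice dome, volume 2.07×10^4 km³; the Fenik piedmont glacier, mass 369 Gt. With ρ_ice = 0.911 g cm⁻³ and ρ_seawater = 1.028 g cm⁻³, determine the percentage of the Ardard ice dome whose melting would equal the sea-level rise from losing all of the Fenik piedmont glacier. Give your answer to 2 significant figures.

Equal sea-level rise means equal mass of meltwater, i.e. equal mass of ice lost.
Ice mass of Fenik: 3.690×10^14 kg; ice mass of Ardard: 1.886×10^16 kg.
Fraction required = 3.690×10^14 / 1.886×10^16 = 0.0196 → 2.0 %.

≈ 2.0 %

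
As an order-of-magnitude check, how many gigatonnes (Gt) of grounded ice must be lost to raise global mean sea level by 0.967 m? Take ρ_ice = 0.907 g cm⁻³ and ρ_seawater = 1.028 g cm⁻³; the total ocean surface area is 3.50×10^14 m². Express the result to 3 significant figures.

≈ 3.48×10^5 Gt

Required water volume = Δh × A = 0.967 m × 3.50×10^14 m² = 3.384×10^14 m³.
ρ_w = 1.028 g cm⁻³ = 1028 kg m⁻³, so the mass of water = 3.384×10^14 m³ × 1028 kg m⁻³ = 3.479×10^17 kg = 3.48×10^5 Gt (and the same mass of ice, by conservation).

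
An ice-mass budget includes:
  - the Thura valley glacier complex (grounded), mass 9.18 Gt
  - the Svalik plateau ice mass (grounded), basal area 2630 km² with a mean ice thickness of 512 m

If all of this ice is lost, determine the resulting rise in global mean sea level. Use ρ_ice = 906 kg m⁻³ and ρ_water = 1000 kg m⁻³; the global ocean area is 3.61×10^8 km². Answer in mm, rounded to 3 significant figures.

Thura: 9.18 Gt = 9.180×10^12 kg; dividing by ρ_w = 1000 kg m⁻³ gives 9.180×10^9 m³ of water.
Svalik: ice volume = 2630 km² × 512 m = 1347 km³; 1347 × (906/1000) = 1220 km³ of water.
Total added water ≈ 1.229×10^12 m³ over 3.61×10^14 m² → Δh = 3.40×10^-3 m = 3.40 mm.

≈ 3.40 mm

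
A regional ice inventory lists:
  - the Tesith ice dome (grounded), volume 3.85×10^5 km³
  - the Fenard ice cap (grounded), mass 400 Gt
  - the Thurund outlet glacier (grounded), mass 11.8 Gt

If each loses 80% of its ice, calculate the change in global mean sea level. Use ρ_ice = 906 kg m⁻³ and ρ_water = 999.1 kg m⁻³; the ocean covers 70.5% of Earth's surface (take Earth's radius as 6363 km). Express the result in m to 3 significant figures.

Tesith: 0.8 × 3.85×10^5 km³ × (906/999.1) = 2.793×10^5 km³ of water.
Fenard: 0.8 × 400 Gt = 3.200×10^14 kg; dividing by ρ_w = 999.1 kg m⁻³ gives 3.203×10^11 m³ of water.
Thurund: 0.8 × 11.8 Gt = 9.440×10^12 kg; dividing by ρ_w = 999.1 kg m⁻³ gives 9.449×10^9 m³ of water.
Total added water ≈ 2.796×10^14 m³ over 3.59×10^14 m² → Δh = 0.780 m.

≈ 0.780 m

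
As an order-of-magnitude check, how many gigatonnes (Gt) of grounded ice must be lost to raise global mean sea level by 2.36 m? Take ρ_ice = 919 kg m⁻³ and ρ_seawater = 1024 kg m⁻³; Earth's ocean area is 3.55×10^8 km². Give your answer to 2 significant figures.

Required water volume = Δh × A = 2.36 m × 3.55×10^14 m² = 8.378×10^14 m³.
ρ_w = 1024 kg m⁻³, so the mass of water = 8.378×10^14 m³ × 1024 kg m⁻³ = 8.579×10^17 kg = 8.6×10^5 Gt (and the same mass of ice, by conservation).

≈ 8.6×10^5 Gt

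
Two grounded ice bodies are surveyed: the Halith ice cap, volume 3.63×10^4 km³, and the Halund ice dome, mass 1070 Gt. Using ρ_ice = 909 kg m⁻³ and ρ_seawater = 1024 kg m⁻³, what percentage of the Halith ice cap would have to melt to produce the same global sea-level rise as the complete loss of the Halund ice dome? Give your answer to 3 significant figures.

≈ 3.24 %

Equal sea-level rise means equal mass of meltwater, i.e. equal mass of ice lost.
Ice mass of Halund: 1.070×10^15 kg; ice mass of Halith: 3.300×10^16 kg.
Fraction required = 1.070×10^15 / 3.300×10^16 = 0.0324 → 3.24 %.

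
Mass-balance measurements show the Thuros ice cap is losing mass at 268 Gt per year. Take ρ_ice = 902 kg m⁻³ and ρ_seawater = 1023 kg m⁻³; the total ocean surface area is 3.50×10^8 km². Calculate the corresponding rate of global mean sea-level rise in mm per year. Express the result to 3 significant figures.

≈ 0.748 mm/yr

ρ_w = 1023 kg m⁻³. Annual water volume added = 268 Gt / ρ_w = 2.680×10^14 kg / 1023 kg m⁻³ = 2.620×10^11 m³.
Δh per year = 2.620×10^11 / 3.50×10^14 = 7.48×10^-4 m = 0.748 mm.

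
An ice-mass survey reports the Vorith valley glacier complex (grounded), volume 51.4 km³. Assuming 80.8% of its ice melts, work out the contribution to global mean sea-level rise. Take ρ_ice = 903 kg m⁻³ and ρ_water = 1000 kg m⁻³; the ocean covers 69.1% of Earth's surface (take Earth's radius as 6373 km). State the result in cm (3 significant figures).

Vorith: 0.808 × 51.4 km³ × (903/1000) = 37.50 km³ of water.
Spread over 3.53×10^14 m² of ocean, Δh = 3.750×10^10 / 3.53×10^14 = 1.06×10^-4 m = 0.0106 cm.

≈ 0.0106 cm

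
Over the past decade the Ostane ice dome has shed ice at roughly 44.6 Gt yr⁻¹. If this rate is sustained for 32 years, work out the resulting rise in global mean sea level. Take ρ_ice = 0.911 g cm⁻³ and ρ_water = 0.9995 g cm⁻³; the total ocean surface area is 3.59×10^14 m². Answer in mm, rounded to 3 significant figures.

Total mass lost = 44.6 Gt/yr × 32 yr = 1427 Gt = 1.427×10^15 kg.
ρ_w = 0.9995 g cm⁻³ = 999.5 kg m⁻³, so water volume = 1.427×10^15 / 999.5 = 1.428×10^12 m³.
Δh = 1.428×10^12 / 3.59×10^14 = 3.98×10^-3 m = 3.98 mm.

≈ 3.98 mm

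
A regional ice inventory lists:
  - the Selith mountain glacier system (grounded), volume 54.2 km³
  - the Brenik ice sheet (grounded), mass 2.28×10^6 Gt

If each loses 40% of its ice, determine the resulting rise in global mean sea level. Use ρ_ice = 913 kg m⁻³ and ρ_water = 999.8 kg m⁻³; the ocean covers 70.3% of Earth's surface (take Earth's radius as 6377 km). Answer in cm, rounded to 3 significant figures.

≈ 254 cm

Selith: 0.4 × 54.2 km³ × (913/999.8) = 19.80 km³ of water.
Brenik: 0.4 × 2.28×10^6 Gt = 9.120×10^17 kg; dividing by ρ_w = 999.8 kg m⁻³ gives 9.122×10^14 m³ of water.
Total added water ≈ 9.122×10^14 m³ over 3.59×10^14 m² → Δh = 2.54 m = 254 cm.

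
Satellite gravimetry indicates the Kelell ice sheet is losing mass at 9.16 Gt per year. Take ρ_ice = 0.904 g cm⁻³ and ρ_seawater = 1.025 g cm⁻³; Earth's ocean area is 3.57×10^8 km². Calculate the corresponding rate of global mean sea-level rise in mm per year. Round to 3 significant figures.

≈ 0.0250 mm/yr

ρ_w = 1.025 g cm⁻³ = 1025 kg m⁻³. Annual water volume added = 9.16 Gt / ρ_w = 9.160×10^12 kg / 1025 kg m⁻³ = 8.937×10^9 m³.
Δh per year = 8.937×10^9 / 3.57×10^14 = 2.50×10^-5 m = 0.0250 mm.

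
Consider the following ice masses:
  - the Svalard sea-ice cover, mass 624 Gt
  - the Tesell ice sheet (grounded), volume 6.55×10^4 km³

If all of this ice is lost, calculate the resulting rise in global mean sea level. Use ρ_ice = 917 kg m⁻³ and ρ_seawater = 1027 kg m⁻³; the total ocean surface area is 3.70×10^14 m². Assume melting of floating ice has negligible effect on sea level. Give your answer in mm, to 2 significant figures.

The Svalard sea-ice cover is floating and already displaces its own weight of water, so its melt adds essentially nothing to sea level.
Tesell: 6.55×10^4 km³ × (917/1027) = 5.848×10^4 km³ of water.
Total added water ≈ 5.848×10^13 m³ over 3.70×10^14 m² → Δh = 0.158 m = 160 mm.

≈ 160 mm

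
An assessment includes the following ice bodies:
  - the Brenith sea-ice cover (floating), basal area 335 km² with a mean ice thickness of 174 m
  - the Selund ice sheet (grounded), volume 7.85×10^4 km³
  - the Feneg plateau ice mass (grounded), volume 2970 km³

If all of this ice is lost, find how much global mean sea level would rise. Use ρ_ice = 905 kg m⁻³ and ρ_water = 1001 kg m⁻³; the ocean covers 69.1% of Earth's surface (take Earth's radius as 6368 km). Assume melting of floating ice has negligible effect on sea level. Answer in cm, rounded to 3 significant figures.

≈ 20.9 cm

The Brenith sea-ice cover is floating and already displaces its own weight of water, so its melt adds essentially nothing to sea level.
Selund: 7.85×10^4 km³ × (905/1001) = 7.097×10^4 km³ of water.
Feneg: 2970 km³ × (905/1001) = 2685 km³ of water.
Total added water ≈ 7.366×10^13 m³ over 3.52×10^14 m² → Δh = 0.209 m = 20.9 cm.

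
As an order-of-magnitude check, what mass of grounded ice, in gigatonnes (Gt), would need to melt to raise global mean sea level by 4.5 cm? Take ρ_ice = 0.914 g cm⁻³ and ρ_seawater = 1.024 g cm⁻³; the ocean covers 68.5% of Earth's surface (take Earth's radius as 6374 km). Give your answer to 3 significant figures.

Required water volume = Δh × A = 0.045 m × 3.50×10^14 m² = 1.574×10^13 m³.
ρ_w = 1.024 g cm⁻³ = 1024 kg m⁻³, so the mass of water = 1.574×10^13 m³ × 1024 kg m⁻³ = 1.612×10^16 kg = 1.61×10^4 Gt (and the same mass of ice, by conservation).

≈ 1.61×10^4 Gt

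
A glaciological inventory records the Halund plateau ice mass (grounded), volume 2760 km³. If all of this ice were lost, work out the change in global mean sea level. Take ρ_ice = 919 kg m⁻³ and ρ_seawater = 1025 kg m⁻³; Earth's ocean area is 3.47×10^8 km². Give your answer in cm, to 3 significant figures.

Halund: 2760 km³ × (919/1025) = 2475 km³ of water.
Spread over 3.47×10^14 m² of ocean, Δh = 2.475×10^12 / 3.47×10^14 = 7.13×10^-3 m = 0.713 cm.

≈ 0.713 cm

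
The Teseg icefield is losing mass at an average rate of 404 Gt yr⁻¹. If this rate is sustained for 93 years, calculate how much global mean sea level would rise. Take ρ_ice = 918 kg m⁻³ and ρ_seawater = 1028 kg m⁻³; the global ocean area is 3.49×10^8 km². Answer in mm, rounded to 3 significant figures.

Total mass lost = 404 Gt/yr × 93 yr = 3.757×10^4 Gt = 3.757×10^16 kg.
ρ_w = 1028 kg m⁻³, so water volume = 3.757×10^16 / 1028 = 3.655×10^13 m³.
Δh = 3.655×10^13 / 3.49×10^14 = 0.105 m = 105 mm.

≈ 105 mm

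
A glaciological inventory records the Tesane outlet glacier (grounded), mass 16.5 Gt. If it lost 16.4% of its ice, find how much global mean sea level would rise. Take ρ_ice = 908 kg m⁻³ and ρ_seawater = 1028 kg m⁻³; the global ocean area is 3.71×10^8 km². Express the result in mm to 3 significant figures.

Tesane: 0.164 × 16.5 Gt = 2.706×10^12 kg; dividing by ρ_w = 1028 kg m⁻³ gives 2.632×10^9 m³ of water.
Spread over 3.71×10^14 m² of ocean, Δh = 2.632×10^9 / 3.71×10^14 = 7.10×10^-6 m = 7.10×10^-3 mm.

≈ 7.10×10^-3 mm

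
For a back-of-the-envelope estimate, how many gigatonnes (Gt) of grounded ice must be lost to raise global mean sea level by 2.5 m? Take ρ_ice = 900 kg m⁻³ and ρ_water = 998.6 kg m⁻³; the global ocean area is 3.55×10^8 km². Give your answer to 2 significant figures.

Required water volume = Δh × A = 2.5 m × 3.55×10^14 m² = 8.875×10^14 m³.
ρ_w = 998.6 kg m⁻³, so the mass of water = 8.875×10^14 m³ × 998.6 kg m⁻³ = 8.863×10^17 kg = 8.9×10^5 Gt (and the same mass of ice, by conservation).

≈ 8.9×10^5 Gt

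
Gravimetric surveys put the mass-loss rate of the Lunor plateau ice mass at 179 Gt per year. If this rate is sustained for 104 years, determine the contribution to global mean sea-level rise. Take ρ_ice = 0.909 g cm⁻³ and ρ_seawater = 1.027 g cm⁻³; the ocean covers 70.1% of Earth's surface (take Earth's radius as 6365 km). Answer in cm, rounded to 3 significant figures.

≈ 5.08 cm

Total mass lost = 179 Gt/yr × 104 yr = 1.862×10^4 Gt = 1.862×10^16 kg.
ρ_w = 1.027 g cm⁻³ = 1027 kg m⁻³, so water volume = 1.862×10^16 / 1027 = 1.813×10^13 m³.
Δh = 1.813×10^13 / 3.57×10^14 = 0.0508 m = 5.08 cm.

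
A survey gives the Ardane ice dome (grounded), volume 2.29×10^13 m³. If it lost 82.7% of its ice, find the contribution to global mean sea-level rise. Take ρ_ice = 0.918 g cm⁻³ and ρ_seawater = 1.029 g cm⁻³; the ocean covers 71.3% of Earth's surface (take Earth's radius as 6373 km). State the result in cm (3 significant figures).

≈ 4.64 cm

Ardane: 0.827 × 2.29×10^13 m³ × (918/1029) = 1.690×10^13 m³ of water.
Spread over 3.64×10^14 m² of ocean, Δh = 1.690×10^13 / 3.64×10^14 = 0.0464 m = 4.64 cm.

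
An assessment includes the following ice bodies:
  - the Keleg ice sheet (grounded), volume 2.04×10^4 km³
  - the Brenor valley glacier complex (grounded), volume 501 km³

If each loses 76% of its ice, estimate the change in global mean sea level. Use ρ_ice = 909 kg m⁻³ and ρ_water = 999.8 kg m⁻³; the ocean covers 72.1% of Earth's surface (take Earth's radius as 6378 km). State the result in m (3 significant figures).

≈ 0.0392 m

Keleg: 0.76 × 2.04×10^4 km³ × (909/999.8) = 1.410×10^4 km³ of water.
Brenor: 0.76 × 501 km³ × (909/999.8) = 346.2 km³ of water.
Total added water ≈ 1.444×10^13 m³ over 3.69×10^14 m² → Δh = 0.0392 m.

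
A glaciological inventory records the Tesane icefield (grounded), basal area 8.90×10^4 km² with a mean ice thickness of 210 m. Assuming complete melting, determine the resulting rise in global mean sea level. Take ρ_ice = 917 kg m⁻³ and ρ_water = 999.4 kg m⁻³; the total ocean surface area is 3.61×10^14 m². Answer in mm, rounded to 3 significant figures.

≈ 47.5 mm

Tesane: ice volume = 8.90×10^4 km² × 210 m = 1.869×10^4 km³; 1.869×10^4 × (917/999.4) = 1.715×10^4 km³ of water.
Spread over 3.61×10^14 m² of ocean, Δh = 1.715×10^13 / 3.61×10^14 = 0.0475 m = 47.5 mm.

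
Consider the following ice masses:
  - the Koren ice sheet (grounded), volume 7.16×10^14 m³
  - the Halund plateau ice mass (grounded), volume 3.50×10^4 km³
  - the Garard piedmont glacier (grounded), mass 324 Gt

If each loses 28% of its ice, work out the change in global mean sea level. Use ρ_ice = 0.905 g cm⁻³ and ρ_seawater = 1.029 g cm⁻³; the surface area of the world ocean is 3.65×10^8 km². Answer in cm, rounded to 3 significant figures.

Koren: 0.28 × 7.16×10^14 m³ × (905/1029) = 1.763×10^14 m³ of water.
Halund: 0.28 × 3.50×10^4 km³ × (905/1029) = 8619 km³ of water.
Garard: 0.28 × 324 Gt = 9.072×10^13 kg; dividing by ρ_w = 1.029 g cm⁻³ = 1029 kg m⁻³ gives 8.816×10^10 m³ of water.
Total added water ≈ 1.850×10^14 m³ over 3.65×10^14 m² → Δh = 0.507 m = 50.7 cm.

≈ 50.7 cm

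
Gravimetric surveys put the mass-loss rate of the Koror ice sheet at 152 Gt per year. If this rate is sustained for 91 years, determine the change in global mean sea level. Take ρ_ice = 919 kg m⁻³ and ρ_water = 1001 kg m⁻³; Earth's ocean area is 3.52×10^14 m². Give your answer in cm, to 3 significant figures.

Total mass lost = 152 Gt/yr × 91 yr = 1.383×10^4 Gt = 1.383×10^16 kg.
ρ_w = 1001 kg m⁻³, so water volume = 1.383×10^16 / 1001 = 1.382×10^13 m³.
Δh = 1.382×10^13 / 3.52×10^14 = 0.0393 m = 3.93 cm.

≈ 3.93 cm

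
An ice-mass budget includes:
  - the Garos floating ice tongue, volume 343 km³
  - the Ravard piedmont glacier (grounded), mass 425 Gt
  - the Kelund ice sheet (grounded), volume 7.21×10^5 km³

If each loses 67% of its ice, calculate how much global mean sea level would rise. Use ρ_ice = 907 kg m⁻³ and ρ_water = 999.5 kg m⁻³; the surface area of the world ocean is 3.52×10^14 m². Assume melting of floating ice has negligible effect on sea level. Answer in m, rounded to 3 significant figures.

≈ 1.25 m

The Garos floating ice tongue is floating and already displaces its own weight of water, so its melt adds essentially nothing to sea level.
Ravard: 0.67 × 425 Gt = 2.848×10^14 kg; dividing by ρ_w = 999.5 kg m⁻³ gives 2.849×10^11 m³ of water.
Kelund: 0.67 × 7.21×10^5 km³ × (907/999.5) = 4.384×10^5 km³ of water.
Total added water ≈ 4.386×10^14 m³ over 3.52×10^14 m² → Δh = 1.25 m.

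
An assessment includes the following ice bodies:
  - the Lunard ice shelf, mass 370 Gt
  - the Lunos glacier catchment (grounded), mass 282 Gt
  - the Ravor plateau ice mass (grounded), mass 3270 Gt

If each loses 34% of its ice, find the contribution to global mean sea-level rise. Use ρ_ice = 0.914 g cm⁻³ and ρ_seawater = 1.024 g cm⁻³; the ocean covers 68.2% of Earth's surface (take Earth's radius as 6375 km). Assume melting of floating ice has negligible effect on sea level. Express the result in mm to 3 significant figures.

The Lunard ice shelf is floating and already displaces its own weight of water, so its melt adds essentially nothing to sea level.
Lunos: 0.34 × 282 Gt = 9.588×10^13 kg; dividing by ρ_w = 1.024 g cm⁻³ = 1024 kg m⁻³ gives 9.363×10^10 m³ of water.
Ravor: 0.34 × 3270 Gt = 1.112×10^15 kg; dividing by ρ_w = 1024 kg m⁻³ gives 1.086×10^12 m³ of water.
Total added water ≈ 1.179×10^12 m³ over 3.48×10^14 m² → Δh = 3.39×10^-3 m = 3.39 mm.

≈ 3.39 mm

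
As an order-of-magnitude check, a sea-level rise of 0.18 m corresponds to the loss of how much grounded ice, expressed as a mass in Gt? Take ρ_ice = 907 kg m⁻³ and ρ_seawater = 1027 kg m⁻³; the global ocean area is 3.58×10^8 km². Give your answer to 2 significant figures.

≈ 6.6×10^4 Gt

Required water volume = Δh × A = 0.18 m × 3.58×10^14 m² = 6.444×10^13 m³.
ρ_w = 1027 kg m⁻³, so the mass of water = 6.444×10^13 m³ × 1027 kg m⁻³ = 6.618×10^16 kg = 6.6×10^4 Gt (and the same mass of ice, by conservation).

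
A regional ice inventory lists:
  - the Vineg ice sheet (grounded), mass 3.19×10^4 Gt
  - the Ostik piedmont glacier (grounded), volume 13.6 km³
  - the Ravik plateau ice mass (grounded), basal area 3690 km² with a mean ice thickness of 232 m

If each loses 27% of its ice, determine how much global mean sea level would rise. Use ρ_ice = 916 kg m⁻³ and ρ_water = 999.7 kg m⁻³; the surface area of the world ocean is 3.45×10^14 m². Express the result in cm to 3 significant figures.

Vineg: 0.27 × 3.19×10^4 Gt = 8.613×10^15 kg; dividing by ρ_w = 999.7 kg m⁻³ gives 8.616×10^12 m³ of water.
Ostik: 0.27 × 13.6 km³ × (916/999.7) = 3.365 km³ of water.
Ravik: ice volume = 3690 km² × 232 m = 856.1 km³; 0.27 × 856.1 × (916/999.7) = 211.8 km³ of water.
Total added water ≈ 8.831×10^12 m³ over 3.45×10^14 m² → Δh = 0.0256 m = 2.56 cm.

≈ 2.56 cm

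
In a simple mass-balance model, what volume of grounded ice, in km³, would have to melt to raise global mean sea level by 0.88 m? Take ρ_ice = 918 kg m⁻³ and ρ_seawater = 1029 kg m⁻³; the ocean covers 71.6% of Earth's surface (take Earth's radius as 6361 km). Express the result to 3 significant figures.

Required water volume = Δh × A = 0.88 m × 3.64×10^14 m² = 3.204×10^14 m³ = 3.204×10^5 km³.
Ice volume = water volume × ρ_w/ρ_ice = 3.204×10^5 × 1029/918 = 3.59×10^5 km³.

≈ 3.59×10^5 km³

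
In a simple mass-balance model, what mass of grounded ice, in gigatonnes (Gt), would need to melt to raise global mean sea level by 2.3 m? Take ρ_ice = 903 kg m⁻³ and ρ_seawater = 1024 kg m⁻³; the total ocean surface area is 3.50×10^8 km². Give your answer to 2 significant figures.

≈ 8.2×10^5 Gt

Required water volume = Δh × A = 2.3 m × 3.50×10^14 m² = 8.050×10^14 m³.
ρ_w = 1024 kg m⁻³, so the mass of water = 8.050×10^14 m³ × 1024 kg m⁻³ = 8.243×10^17 kg = 8.2×10^5 Gt (and the same mass of ice, by conservation).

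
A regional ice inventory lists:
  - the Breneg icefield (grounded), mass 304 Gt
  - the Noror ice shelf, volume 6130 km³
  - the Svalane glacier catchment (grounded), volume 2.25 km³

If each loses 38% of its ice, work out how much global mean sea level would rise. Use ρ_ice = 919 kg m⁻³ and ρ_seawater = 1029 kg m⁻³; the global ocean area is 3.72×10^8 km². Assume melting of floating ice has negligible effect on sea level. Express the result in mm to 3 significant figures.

≈ 0.304 mm

Breneg: 0.38 × 304 Gt = 1.155×10^14 kg; dividing by ρ_w = 1029 kg m⁻³ gives 1.123×10^11 m³ of water.
The Noror ice shelf is floating and already displaces its own weight of water, so its melt adds essentially nothing to sea level.
Svalane: 0.38 × 2.25 km³ × (919/1029) = 0.7636 km³ of water.
Total added water ≈ 1.130×10^11 m³ over 3.72×10^14 m² → Δh = 3.04×10^-4 m = 0.304 mm.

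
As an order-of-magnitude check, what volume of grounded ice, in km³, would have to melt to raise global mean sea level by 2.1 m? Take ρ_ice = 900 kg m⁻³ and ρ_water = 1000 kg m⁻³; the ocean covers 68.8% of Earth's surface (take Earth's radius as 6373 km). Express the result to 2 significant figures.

≈ 8.2×10^5 km³

Required water volume = Δh × A = 2.1 m × 3.51×10^14 m² = 7.374×10^14 m³ = 7.374×10^5 km³.
Ice volume = water volume × ρ_w/ρ_ice = 7.374×10^5 × 1000/900 = 8.2×10^5 km³.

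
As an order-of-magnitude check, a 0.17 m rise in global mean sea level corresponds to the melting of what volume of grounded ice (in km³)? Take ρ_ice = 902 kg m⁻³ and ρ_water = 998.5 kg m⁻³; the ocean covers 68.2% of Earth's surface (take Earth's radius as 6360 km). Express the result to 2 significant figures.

Required water volume = Δh × A = 0.17 m × 3.47×10^14 m² = 5.893×10^13 m³ = 5.893×10^4 km³.
Ice volume = water volume × ρ_w/ρ_ice = 5.893×10^4 × 998.5/902 = 6.5×10^4 km³.

≈ 6.5×10^4 km³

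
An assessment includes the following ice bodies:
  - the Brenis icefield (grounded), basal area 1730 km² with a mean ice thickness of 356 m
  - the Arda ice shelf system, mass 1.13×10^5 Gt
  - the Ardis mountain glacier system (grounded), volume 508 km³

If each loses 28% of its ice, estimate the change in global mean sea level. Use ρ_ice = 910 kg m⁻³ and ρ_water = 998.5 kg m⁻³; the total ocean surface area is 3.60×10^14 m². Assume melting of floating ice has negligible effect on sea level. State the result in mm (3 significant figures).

≈ 0.797 mm

Brenis: ice volume = 1730 km² × 356 m = 615.9 km³; 0.28 × 615.9 × (910/998.5) = 157.2 km³ of water.
The Arda ice shelf system is floating and already displaces its own weight of water, so its melt adds essentially nothing to sea level.
Ardis: 0.28 × 508 km³ × (910/998.5) = 129.6 km³ of water.
Total added water ≈ 2.868×10^11 m³ over 3.60×10^14 m² → Δh = 7.97×10^-4 m = 0.797 mm.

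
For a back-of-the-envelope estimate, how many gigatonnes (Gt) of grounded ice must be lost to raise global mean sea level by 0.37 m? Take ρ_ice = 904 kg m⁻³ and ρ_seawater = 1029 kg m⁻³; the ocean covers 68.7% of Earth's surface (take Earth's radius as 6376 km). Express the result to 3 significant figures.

≈ 1.34×10^5 Gt

Required water volume = Δh × A = 0.37 m × 3.51×10^14 m² = 1.299×10^14 m³.
ρ_w = 1029 kg m⁻³, so the mass of water = 1.299×10^14 m³ × 1029 kg m⁻³ = 1.336×10^17 kg = 1.34×10^5 Gt (and the same mass of ice, by conservation).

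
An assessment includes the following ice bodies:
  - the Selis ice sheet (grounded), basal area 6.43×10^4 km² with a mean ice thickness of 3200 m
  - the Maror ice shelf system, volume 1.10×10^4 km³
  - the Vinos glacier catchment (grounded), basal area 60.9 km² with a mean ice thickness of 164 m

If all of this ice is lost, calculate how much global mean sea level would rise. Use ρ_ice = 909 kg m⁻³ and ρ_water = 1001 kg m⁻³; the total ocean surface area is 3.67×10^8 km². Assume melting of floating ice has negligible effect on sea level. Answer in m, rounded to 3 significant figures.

≈ 0.509 m

Selis: ice volume = 6.43×10^4 km² × 3200 m = 2.058×10^5 km³; 2.058×10^5 × (909/1001) = 1.868×10^5 km³ of water.
The Maror ice shelf system is floating and already displaces its own weight of water, so its melt adds essentially nothing to sea level.
Vinos: ice volume = 60.9 km² × 164 m = 9.988 km³; 9.988 × (909/1001) = 9.070 km³ of water.
Total added water ≈ 1.869×10^14 m³ over 3.67×10^14 m² → Δh = 0.509 m.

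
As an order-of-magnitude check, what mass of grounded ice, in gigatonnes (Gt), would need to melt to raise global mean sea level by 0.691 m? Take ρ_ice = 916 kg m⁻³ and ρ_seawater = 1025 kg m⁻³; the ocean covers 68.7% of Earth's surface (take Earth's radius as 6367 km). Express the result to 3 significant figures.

Required water volume = Δh × A = 0.691 m × 3.50×10^14 m² = 2.418×10^14 m³.
ρ_w = 1025 kg m⁻³, so the mass of water = 2.418×10^14 m³ × 1025 kg m⁻³ = 2.479×10^17 kg = 2.48×10^5 Gt (and the same mass of ice, by conservation).

≈ 2.48×10^5 Gt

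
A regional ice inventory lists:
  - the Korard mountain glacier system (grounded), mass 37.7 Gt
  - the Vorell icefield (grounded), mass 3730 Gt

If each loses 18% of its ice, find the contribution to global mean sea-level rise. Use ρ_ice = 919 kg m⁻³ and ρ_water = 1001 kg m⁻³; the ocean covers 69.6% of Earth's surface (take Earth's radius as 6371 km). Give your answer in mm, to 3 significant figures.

≈ 1.91 mm

Korard: 0.18 × 37.7 Gt = 6.786×10^12 kg; dividing by ρ_w = 1001 kg m⁻³ gives 6.779×10^9 m³ of water.
Vorell: 0.18 × 3730 Gt = 6.714×10^14 kg; dividing by ρ_w = 1001 kg m⁻³ gives 6.707×10^11 m³ of water.
Total added water ≈ 6.775×10^11 m³ over 3.55×10^14 m² → Δh = 1.91×10^-3 m = 1.91 mm.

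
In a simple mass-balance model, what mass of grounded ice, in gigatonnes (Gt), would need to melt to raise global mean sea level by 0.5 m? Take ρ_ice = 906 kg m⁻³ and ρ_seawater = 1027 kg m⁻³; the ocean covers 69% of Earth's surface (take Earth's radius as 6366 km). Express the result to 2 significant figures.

Required water volume = Δh × A = 0.5 m × 3.51×10^14 m² = 1.757×10^14 m³.
ρ_w = 1027 kg m⁻³, so the mass of water = 1.757×10^14 m³ × 1027 kg m⁻³ = 1.804×10^17 kg = 1.8×10^5 Gt (and the same mass of ice, by conservation).

≈ 1.8×10^5 Gt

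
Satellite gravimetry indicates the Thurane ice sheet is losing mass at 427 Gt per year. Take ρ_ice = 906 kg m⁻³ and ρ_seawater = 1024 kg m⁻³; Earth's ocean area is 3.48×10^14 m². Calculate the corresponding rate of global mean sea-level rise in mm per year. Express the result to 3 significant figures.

≈ 1.20 mm/yr

ρ_w = 1024 kg m⁻³. Annual water volume added = 427 Gt / ρ_w = 4.270×10^14 kg / 1024 kg m⁻³ = 4.170×10^11 m³.
Δh per year = 4.170×10^11 / 3.48×10^14 = 1.20×10^-3 m = 1.20 mm.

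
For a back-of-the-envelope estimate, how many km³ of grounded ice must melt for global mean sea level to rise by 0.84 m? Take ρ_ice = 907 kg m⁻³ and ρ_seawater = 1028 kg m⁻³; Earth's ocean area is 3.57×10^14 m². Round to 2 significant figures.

Required water volume = Δh × A = 0.84 m × 3.57×10^14 m² = 2.999×10^14 m³ = 2.999×10^5 km³.
Ice volume = water volume × ρ_w/ρ_ice = 2.999×10^5 × 1028/907 = 3.4×10^5 km³.

≈ 3.4×10^5 km³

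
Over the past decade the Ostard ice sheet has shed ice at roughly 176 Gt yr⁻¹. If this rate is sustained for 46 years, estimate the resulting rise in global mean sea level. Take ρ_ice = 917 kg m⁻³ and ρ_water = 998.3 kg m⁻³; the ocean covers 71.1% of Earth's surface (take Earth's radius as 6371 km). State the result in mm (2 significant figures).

≈ 22 mm

Total mass lost = 176 Gt/yr × 46 yr = 8096 Gt = 8.096×10^15 kg.
ρ_w = 998.3 kg m⁻³, so water volume = 8.096×10^15 / 998.3 = 8.110×10^12 m³.
Δh = 8.110×10^12 / 3.63×10^14 = 0.0224 m = 22 mm.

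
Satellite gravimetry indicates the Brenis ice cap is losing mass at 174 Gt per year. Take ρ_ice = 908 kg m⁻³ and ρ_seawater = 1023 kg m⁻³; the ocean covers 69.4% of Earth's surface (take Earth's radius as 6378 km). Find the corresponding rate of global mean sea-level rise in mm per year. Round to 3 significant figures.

ρ_w = 1023 kg m⁻³. Annual water volume added = 174 Gt / ρ_w = 1.740×10^14 kg / 1023 kg m⁻³ = 1.701×10^11 m³.
Δh per year = 1.701×10^11 / 3.55×10^14 = 4.79×10^-4 m = 0.479 mm.

≈ 0.479 mm/yr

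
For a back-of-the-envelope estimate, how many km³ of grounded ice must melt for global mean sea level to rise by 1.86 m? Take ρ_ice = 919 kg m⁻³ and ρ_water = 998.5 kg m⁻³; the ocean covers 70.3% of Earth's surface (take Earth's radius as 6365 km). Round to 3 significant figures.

Required water volume = Δh × A = 1.86 m × 3.58×10^14 m² = 6.657×10^14 m³ = 6.657×10^5 km³.
Ice volume = water volume × ρ_w/ρ_ice = 6.657×10^5 × 998.5/919 = 7.23×10^5 km³.

≈ 7.23×10^5 km³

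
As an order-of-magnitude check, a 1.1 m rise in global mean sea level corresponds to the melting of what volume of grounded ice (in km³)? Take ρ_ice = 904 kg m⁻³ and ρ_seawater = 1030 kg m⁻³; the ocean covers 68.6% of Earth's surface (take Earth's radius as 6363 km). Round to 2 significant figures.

Required water volume = Δh × A = 1.1 m × 3.49×10^14 m² = 3.839×10^14 m³ = 3.839×10^5 km³.
Ice volume = water volume × ρ_w/ρ_ice = 3.839×10^5 × 1030/904 = 4.4×10^5 km³.

≈ 4.4×10^5 km³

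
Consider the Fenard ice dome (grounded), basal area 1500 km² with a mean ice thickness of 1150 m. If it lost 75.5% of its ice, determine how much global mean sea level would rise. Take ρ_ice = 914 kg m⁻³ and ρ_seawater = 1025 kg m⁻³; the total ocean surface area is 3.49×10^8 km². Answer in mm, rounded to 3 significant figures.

≈ 3.33 mm

Fenard: ice volume = 1500 km² × 1150 m = 1725 km³; 0.755 × 1725 × (914/1025) = 1161 km³ of water.
Spread over 3.49×10^14 m² of ocean, Δh = 1.161×10^12 / 3.49×10^14 = 3.33×10^-3 m = 3.33 mm.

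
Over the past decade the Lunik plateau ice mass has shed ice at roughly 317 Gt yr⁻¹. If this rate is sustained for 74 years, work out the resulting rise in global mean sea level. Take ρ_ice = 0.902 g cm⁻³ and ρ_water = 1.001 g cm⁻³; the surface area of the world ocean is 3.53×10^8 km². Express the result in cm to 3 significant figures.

Total mass lost = 317 Gt/yr × 74 yr = 2.346×10^4 Gt = 2.346×10^16 kg.
ρ_w = 1.001 g cm⁻³ = 1001 kg m⁻³, so water volume = 2.346×10^16 / 1001 = 2.343×10^13 m³.
Δh = 2.343×10^13 / 3.53×10^14 = 0.0664 m = 6.64 cm.

≈ 6.64 cm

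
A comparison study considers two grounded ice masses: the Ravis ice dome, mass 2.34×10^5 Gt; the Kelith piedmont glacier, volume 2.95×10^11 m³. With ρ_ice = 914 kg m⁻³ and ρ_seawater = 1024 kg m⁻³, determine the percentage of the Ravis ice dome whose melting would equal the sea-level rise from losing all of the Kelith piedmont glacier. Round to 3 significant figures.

Equal sea-level rise means equal mass of meltwater, i.e. equal mass of ice lost.
Ice mass of Kelith: 2.696×10^14 kg; ice mass of Ravis: 2.340×10^17 kg.
Fraction required = 2.696×10^14 / 2.340×10^17 = 1.15×10^-3 → 0.115 %.

≈ 0.115 %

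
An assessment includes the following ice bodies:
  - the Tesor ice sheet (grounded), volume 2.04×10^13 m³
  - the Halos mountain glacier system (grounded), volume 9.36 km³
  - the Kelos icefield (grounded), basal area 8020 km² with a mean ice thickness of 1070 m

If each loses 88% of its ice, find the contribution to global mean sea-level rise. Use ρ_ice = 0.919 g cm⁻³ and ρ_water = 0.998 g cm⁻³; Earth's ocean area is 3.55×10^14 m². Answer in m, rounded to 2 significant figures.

Tesor: 0.88 × 2.04×10^13 m³ × (919/998) = 1.653×10^13 m³ of water.
Halos: 0.88 × 9.36 km³ × (919/998) = 7.585 km³ of water.
Kelos: ice volume = 8020 km² × 1070 m = 8581 km³; 0.88 × 8581 × (919/998) = 6954 km³ of water.
Total added water ≈ 2.349×10^13 m³ over 3.55×10^14 m² → Δh = 0.0662 m.

≈ 0.066 m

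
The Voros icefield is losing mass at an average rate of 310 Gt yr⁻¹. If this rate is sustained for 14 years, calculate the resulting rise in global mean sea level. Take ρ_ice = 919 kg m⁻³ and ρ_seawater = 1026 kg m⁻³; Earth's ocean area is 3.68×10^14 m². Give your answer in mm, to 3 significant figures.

Total mass lost = 310 Gt/yr × 14 yr = 4340 Gt = 4.340×10^15 kg.
ρ_w = 1026 kg m⁻³, so water volume = 4.340×10^15 / 1026 = 4.230×10^12 m³.
Δh = 4.230×10^12 / 3.68×10^14 = 0.0115 m = 11.5 mm.

≈ 11.5 mm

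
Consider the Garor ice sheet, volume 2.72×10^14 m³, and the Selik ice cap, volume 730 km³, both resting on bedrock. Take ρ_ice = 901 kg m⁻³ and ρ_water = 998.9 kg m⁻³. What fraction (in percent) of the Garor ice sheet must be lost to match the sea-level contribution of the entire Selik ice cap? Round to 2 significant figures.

≈ 0.27 %

Equal sea-level rise means equal mass of meltwater, i.e. equal mass of ice lost.
Ice mass of Selik: 6.577×10^14 kg; ice mass of Garor: 2.451×10^17 kg.
Fraction required = 6.577×10^14 / 2.451×10^17 = 2.68×10^-3 → 0.27 %.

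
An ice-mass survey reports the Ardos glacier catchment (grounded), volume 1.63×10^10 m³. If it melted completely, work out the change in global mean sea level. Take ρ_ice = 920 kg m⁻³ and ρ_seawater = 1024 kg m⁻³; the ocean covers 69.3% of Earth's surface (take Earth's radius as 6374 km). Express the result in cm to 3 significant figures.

Ardos: 1.63×10^10 m³ × (920/1024) = 1.464×10^10 m³ of water.
Spread over 3.54×10^14 m² of ocean, Δh = 1.464×10^10 / 3.54×10^14 = 4.14×10^-5 m = 4.14×10^-3 cm.

≈ 4.14×10^-3 cm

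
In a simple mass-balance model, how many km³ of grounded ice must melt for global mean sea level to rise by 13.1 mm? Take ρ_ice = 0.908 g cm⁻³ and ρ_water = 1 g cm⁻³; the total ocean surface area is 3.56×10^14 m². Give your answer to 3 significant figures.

Required water volume = Δh × A = 0.0131 m × 3.56×10^14 m² = 4.664×10^12 m³ = 4664 km³.
Ice volume = water volume × ρ_w/ρ_ice = 4664 × 1000/908 = 5140 km³.

≈ 5140 km³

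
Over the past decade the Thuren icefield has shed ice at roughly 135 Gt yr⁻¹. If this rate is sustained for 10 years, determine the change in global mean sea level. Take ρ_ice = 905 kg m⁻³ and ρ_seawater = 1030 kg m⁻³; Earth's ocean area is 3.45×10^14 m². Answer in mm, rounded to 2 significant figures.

≈ 3.8 mm

Total mass lost = 135 Gt/yr × 10 yr = 1350 Gt = 1.350×10^15 kg.
ρ_w = 1030 kg m⁻³, so water volume = 1.350×10^15 / 1030 = 1.311×10^12 m³.
Δh = 1.311×10^12 / 3.45×10^14 = 3.80×10^-3 m = 3.8 mm.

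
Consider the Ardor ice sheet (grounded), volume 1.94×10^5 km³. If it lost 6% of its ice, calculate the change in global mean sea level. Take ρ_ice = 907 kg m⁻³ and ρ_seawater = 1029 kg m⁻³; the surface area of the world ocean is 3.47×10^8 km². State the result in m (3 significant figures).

Ardor: 0.06 × 1.94×10^5 km³ × (907/1029) = 1.026×10^4 km³ of water.
Spread over 3.47×10^14 m² of ocean, Δh = 1.026×10^13 / 3.47×10^14 = 0.0296 m.

≈ 0.0296 m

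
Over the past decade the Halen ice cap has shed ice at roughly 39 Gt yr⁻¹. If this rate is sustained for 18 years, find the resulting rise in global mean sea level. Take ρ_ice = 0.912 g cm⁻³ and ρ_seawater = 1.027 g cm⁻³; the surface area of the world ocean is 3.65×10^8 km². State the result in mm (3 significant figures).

≈ 1.87 mm

Total mass lost = 39 Gt/yr × 18 yr = 702.0 Gt = 7.020×10^14 kg.
ρ_w = 1.027 g cm⁻³ = 1027 kg m⁻³, so water volume = 7.020×10^14 / 1027 = 6.835×10^11 m³.
Δh = 6.835×10^11 / 3.65×10^14 = 1.87×10^-3 m = 1.87 mm.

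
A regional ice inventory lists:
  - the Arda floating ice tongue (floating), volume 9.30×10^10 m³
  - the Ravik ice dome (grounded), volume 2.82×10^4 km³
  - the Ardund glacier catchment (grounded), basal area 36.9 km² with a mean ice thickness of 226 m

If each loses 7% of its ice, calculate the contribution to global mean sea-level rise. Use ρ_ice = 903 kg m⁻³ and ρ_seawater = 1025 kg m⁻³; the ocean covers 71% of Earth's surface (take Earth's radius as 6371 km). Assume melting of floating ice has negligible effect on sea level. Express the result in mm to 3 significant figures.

The Arda floating ice tongue is floating and already displaces its own weight of water, so its melt adds essentially nothing to sea level.
Ravik: 0.07 × 2.82×10^4 km³ × (903/1025) = 1739 km³ of water.
Ardund: ice volume = 36.9 km² × 226 m = 8.339 km³; 0.07 × 8.339 × (903/1025) = 0.5143 km³ of water.
Total added water ≈ 1.740×10^12 m³ over 3.62×10^14 m² → Δh = 4.80×10^-3 m = 4.80 mm.

≈ 4.80 mm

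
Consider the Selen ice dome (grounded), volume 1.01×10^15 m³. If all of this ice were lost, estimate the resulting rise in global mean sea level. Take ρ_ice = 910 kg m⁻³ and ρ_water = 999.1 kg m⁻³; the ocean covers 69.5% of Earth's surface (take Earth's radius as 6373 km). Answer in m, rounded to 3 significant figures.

≈ 2.59 m

Selen: 1.01×10^15 m³ × (910/999.1) = 9.199×10^14 m³ of water.
Spread over 3.55×10^14 m² of ocean, Δh = 9.199×10^14 / 3.55×10^14 = 2.59 m.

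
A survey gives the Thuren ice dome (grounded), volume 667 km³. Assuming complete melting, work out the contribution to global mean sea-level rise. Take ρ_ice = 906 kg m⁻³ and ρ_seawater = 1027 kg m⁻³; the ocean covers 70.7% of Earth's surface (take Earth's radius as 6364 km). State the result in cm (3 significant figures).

Thuren: 667 km³ × (906/1027) = 588.4 km³ of water.
Spread over 3.60×10^14 m² of ocean, Δh = 5.884×10^11 / 3.60×10^14 = 1.64×10^-3 m = 0.164 cm.

≈ 0.164 cm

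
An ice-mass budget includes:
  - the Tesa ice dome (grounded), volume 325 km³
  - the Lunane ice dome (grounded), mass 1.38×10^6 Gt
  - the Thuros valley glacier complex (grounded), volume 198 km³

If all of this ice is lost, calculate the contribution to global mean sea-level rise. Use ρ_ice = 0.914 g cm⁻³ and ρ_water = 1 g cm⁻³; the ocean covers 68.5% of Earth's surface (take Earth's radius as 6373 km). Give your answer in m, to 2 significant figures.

≈ 3.9 m

Tesa: 325 km³ × (914/1000) = 297.1 km³ of water.
Lunane: 1.38×10^6 Gt = 1.380×10^18 kg; dividing by ρ_w = 1 g cm⁻³ = 1000 kg m⁻³ gives 1.380×10^15 m³ of water.
Thuros: 198 km³ × (914/1000) = 181.0 km³ of water.
Total added water ≈ 1.380×10^15 m³ over 3.50×10^14 m² → Δh = 3.95 m.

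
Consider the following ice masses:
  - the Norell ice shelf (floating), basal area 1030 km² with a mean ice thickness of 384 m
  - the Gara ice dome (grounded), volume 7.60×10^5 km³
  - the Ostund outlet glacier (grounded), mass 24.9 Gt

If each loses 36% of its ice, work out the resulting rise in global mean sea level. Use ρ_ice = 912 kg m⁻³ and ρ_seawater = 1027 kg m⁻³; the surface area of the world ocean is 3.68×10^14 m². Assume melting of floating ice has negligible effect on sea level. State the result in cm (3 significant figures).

≈ 66.0 cm

The Norell ice shelf is floating and already displaces its own weight of water, so its melt adds essentially nothing to sea level.
Gara: 0.36 × 7.60×10^5 km³ × (912/1027) = 2.430×10^5 km³ of water.
Ostund: 0.36 × 24.9 Gt = 8.964×10^12 kg; dividing by ρ_w = 1027 kg m⁻³ gives 8.728×10^9 m³ of water.
Total added water ≈ 2.430×10^14 m³ over 3.68×10^14 m² → Δh = 0.660 m = 66.0 cm.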